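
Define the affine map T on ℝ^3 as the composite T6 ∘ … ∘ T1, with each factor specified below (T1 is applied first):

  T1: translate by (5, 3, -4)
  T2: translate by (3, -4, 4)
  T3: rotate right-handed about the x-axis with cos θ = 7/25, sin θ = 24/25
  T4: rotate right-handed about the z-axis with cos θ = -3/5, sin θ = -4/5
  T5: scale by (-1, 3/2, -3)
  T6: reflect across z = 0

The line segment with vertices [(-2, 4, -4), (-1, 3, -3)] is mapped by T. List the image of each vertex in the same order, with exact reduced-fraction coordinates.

T1 translate by (5, 3, -4): (-2, 4, -4) → (3, 7, -8); (-1, 3, -3) → (4, 6, -7)
T2 translate by (3, -4, 4): (3, 7, -8) → (6, 3, -4); (4, 6, -7) → (7, 2, -3)
T3 rotate right-handed about the x-axis with cos θ = 7/25, sin θ = 24/25: (6, 3, -4) → (6, 117/25, 44/25); (7, 2, -3) → (7, 86/25, 27/25)
T4 rotate right-handed about the z-axis with cos θ = -3/5, sin θ = -4/5: (6, 117/25, 44/25) → (18/125, -951/125, 44/25); (7, 86/25, 27/25) → (-181/125, -958/125, 27/25)
T5 scale by (-1, 3/2, -3): (18/125, -951/125, 44/25) → (-18/125, -2853/250, -132/25); (-181/125, -958/125, 27/25) → (181/125, -1437/125, -81/25)
T6 reflect across z = 0: (-18/125, -2853/250, -132/25) → (-18/125, -2853/250, 132/25); (181/125, -1437/125, -81/25) → (181/125, -1437/125, 81/25)

image vertices: (-18/125, -2853/250, 132/25), (181/125, -1437/125, 81/25)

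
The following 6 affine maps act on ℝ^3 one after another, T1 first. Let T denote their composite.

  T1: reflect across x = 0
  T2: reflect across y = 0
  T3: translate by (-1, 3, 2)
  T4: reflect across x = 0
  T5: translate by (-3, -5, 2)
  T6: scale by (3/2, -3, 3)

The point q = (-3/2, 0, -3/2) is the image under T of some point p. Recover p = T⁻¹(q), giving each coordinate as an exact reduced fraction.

T1 = [-1 0 0 0; 0 1 0 0; 0 0 1 0; 0 0 0 1]
T2·T1 = [-1 0 0 0; 0 -1 0 0; 0 0 1 0; 0 0 0 1]
T3·…·T1 = [-1 0 0 -1; 0 -1 0 3; 0 0 1 2; 0 0 0 1]
T4·…·T1 = [1 0 0 1; 0 -1 0 3; 0 0 1 2; 0 0 0 1]
T5·…·T1 = [1 0 0 -2; 0 -1 0 -2; 0 0 1 4; 0 0 0 1]
T6·…·T1 = [3/2 0 0 -3; 0 3 0 6; 0 0 3 12; 0 0 0 1]
det M = 27/2; M⁻¹ = [2/3 0 0 2; 0 1/3 0 -2; 0 0 1/3 -4; 0 0 0 1]
M⁻¹ · (-3/2, 0, -3/2)ᵀ = (1, -2, -9/2)ᵀ

p = (1, -2, -9/2)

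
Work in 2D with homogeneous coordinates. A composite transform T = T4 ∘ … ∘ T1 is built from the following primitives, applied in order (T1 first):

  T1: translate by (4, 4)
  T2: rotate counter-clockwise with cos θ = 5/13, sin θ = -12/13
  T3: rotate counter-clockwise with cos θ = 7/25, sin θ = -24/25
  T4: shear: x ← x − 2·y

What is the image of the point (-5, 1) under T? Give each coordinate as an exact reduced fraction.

T1 translate by (4, 4): (-5, 1) → (-1, 5)
T2 rotate counter-clockwise with cos θ = 5/13, sin θ = -12/13: (-1, 5) → (55/13, 37/13)
T3 rotate counter-clockwise with cos θ = 7/25, sin θ = -24/25: (55/13, 37/13) → (1273/325, -1061/325)
T4 shear: x ← x − 2·y: (1273/325, -1061/325) → (679/65, -1061/325)

T(p) = (679/65, -1061/325)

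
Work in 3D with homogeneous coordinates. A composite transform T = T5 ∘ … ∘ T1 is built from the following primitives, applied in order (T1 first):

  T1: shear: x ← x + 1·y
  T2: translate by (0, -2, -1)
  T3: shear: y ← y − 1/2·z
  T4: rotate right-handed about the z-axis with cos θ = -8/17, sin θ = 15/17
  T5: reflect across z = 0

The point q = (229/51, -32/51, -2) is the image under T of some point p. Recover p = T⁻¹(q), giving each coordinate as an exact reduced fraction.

p = (-2, -2/3, 3)

T1 = [1 1 0 0; 0 1 0 0; 0 0 1 0; 0 0 0 1]
T2·T1 = [1 1 0 0; 0 1 0 -2; 0 0 1 -1; 0 0 0 1]
T3·…·T1 = [1 1 0 0; 0 1 -1/2 -3/2; 0 0 1 -1; 0 0 0 1]
T4·…·T1 = [-8/17 -23/17 15/34 45/34; 15/17 7/17 4/17 12/17; 0 0 1 -1; 0 0 0 1]
T5·…·T1 = [-8/17 -23/17 15/34 45/34; 15/17 7/17 4/17 12/17; 0 0 -1 1; 0 0 0 1]
det M = -1; M⁻¹ = [7/17 23/17 1/2 -2; -15/17 -8/17 -1/2 2; 0 0 -1 1; 0 0 0 1]
M⁻¹ · (229/51, -32/51, -2)ᵀ = (-2, -2/3, 3)ᵀ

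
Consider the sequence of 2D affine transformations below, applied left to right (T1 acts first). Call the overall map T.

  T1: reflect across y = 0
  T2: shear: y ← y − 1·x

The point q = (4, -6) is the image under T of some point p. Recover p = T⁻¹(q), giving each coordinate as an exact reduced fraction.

T1 = [1 0 0; 0 -1 0; 0 0 1]
T2·T1 = [1 0 0; -1 -1 0; 0 0 1]
det M = -1; M⁻¹ = [1 0 0; -1 -1 0; 0 0 1]
M⁻¹ · (4, -6)ᵀ = (4, 2)ᵀ

p = (4, 2)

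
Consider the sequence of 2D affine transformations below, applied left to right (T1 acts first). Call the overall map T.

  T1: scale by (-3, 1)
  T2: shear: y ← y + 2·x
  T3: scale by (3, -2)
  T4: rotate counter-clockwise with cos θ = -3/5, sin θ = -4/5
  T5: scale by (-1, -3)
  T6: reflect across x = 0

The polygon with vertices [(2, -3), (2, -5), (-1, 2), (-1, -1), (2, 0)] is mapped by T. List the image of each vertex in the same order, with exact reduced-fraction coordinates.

image vertices: (174/5, 54/5), (38, 18), (-91/5, -36/5), (-67/5, 18/5), (30, 0)

T1 scale by (-3, 1): (2, -3) → (-6, -3); (2, -5) → (-6, -5); (-1, 2) → (3, 2); (-1, -1) → (3, -1); (2, 0) → (-6, 0)
T2 shear: y ← y + 2·x: (-6, -3) → (-6, -15); (-6, -5) → (-6, -17); (3, 2) → (3, 8); (3, -1) → (3, 5); (-6, 0) → (-6, -12)
T3 scale by (3, -2): (-6, -15) → (-18, 30); (-6, -17) → (-18, 34); (3, 8) → (9, -16); (3, 5) → (9, -10); (-6, -12) → (-18, 24)
T4 rotate counter-clockwise with cos θ = -3/5, sin θ = -4/5: (-18, 30) → (174/5, -18/5); (-18, 34) → (38, -6); (9, -16) → (-91/5, 12/5); (9, -10) → (-67/5, -6/5); (-18, 24) → (30, 0)
T5 scale by (-1, -3): (174/5, -18/5) → (-174/5, 54/5); (38, -6) → (-38, 18); (-91/5, 12/5) → (91/5, -36/5); (-67/5, -6/5) → (67/5, 18/5); (30, 0) → (-30, 0)
T6 reflect across x = 0: (-174/5, 54/5) → (174/5, 54/5); (-38, 18) → (38, 18); (91/5, -36/5) → (-91/5, -36/5); (67/5, 18/5) → (-67/5, 18/5); (-30, 0) → (30, 0)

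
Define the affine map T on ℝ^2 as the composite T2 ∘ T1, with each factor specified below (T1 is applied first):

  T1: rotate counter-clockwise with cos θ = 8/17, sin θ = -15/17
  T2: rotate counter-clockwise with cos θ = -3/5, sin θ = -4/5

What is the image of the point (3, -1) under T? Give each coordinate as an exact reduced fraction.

T1 rotate counter-clockwise with cos θ = 8/17, sin θ = -15/17: (3, -1) → (9/17, -53/17)
T2 rotate counter-clockwise with cos θ = -3/5, sin θ = -4/5: (9/17, -53/17) → (-239/85, 123/85)

T(p) = (-239/85, 123/85)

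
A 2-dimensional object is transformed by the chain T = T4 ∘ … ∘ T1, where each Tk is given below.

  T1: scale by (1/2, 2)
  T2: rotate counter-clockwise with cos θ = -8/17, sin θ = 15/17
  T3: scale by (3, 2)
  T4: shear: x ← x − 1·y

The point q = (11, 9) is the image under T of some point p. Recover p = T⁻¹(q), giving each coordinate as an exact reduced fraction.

T1 = [1/2 0 0; 0 2 0; 0 0 1]
T2·T1 = [-4/17 -30/17 0; 15/34 -16/17 0; 0 0 1]
T3·…·T1 = [-12/17 -90/17 0; 15/17 -32/17 0; 0 0 1]
T4·…·T1 = [-27/17 -58/17 0; 15/17 -32/17 0; 0 0 1]
det M = 6; M⁻¹ = [-16/51 29/51 0; -5/34 -9/34 0; 0 0 1]
M⁻¹ · (11, 9)ᵀ = (5/3, -4)ᵀ

p = (5/3, -4)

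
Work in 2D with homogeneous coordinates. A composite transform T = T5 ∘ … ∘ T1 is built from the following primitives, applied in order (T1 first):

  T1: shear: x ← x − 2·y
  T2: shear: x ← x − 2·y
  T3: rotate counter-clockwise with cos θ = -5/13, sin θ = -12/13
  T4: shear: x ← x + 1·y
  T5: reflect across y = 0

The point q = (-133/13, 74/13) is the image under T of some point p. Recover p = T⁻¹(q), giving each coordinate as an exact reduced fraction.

T1 = [1 -2 0; 0 1 0; 0 0 1]
T2·T1 = [1 -4 0; 0 1 0; 0 0 1]
T3·…·T1 = [-5/13 32/13 0; -12/13 43/13 0; 0 0 1]
T4·…·T1 = [-17/13 75/13 0; -12/13 43/13 0; 0 0 1]
T5·…·T1 = [-17/13 75/13 0; 12/13 -43/13 0; 0 0 1]
det M = -1; M⁻¹ = [43/13 75/13 0; 12/13 17/13 0; 0 0 1]
M⁻¹ · (-133/13, 74/13)ᵀ = (-1, -2)ᵀ

p = (-1, -2)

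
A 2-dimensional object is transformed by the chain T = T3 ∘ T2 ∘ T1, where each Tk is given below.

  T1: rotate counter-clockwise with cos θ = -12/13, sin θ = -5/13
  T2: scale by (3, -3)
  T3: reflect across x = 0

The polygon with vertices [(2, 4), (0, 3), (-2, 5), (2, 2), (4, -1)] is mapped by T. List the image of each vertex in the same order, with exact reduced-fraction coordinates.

T1 rotate counter-clockwise with cos θ = -12/13, sin θ = -5/13: (2, 4) → (-4/13, -58/13); (0, 3) → (15/13, -36/13); (-2, 5) → (49/13, -50/13); (2, 2) → (-14/13, -34/13); (4, -1) → (-53/13, -8/13)
T2 scale by (3, -3): (-4/13, -58/13) → (-12/13, 174/13); (15/13, -36/13) → (45/13, 108/13); (49/13, -50/13) → (147/13, 150/13); (-14/13, -34/13) → (-42/13, 102/13); (-53/13, -8/13) → (-159/13, 24/13)
T3 reflect across x = 0: (-12/13, 174/13) → (12/13, 174/13); (45/13, 108/13) → (-45/13, 108/13); (147/13, 150/13) → (-147/13, 150/13); (-42/13, 102/13) → (42/13, 102/13); (-159/13, 24/13) → (159/13, 24/13)

image vertices: (12/13, 174/13), (-45/13, 108/13), (-147/13, 150/13), (42/13, 102/13), (159/13, 24/13)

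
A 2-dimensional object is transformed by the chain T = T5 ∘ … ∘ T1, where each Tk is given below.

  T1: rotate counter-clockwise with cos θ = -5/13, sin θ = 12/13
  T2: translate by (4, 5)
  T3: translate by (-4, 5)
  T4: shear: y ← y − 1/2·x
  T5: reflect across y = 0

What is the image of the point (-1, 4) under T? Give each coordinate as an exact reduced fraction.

T1 rotate counter-clockwise with cos θ = -5/13, sin θ = 12/13: (-1, 4) → (-43/13, -32/13)
T2 translate by (4, 5): (-43/13, -32/13) → (9/13, 33/13)
T3 translate by (-4, 5): (9/13, 33/13) → (-43/13, 98/13)
T4 shear: y ← y − 1/2·x: (-43/13, 98/13) → (-43/13, 239/26)
T5 reflect across y = 0: (-43/13, 239/26) → (-43/13, -239/26)

T(p) = (-43/13, -239/26)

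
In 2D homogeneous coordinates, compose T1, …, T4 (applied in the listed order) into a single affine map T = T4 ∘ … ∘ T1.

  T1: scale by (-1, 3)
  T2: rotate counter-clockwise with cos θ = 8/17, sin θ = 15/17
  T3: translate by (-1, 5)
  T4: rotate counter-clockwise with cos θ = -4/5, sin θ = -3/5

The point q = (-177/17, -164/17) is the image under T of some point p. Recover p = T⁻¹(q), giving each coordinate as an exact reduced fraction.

T1 = [-1 0 0; 0 3 0; 0 0 1]
T2·T1 = [-8/17 -45/17 0; -15/17 24/17 0; 0 0 1]
T3·…·T1 = [-8/17 -45/17 -1; -15/17 24/17 5; 0 0 1]
T4·…·T1 = [-13/85 252/85 19/5; 84/85 39/85 -17/5; 0 0 1]
det M = -3; M⁻¹ = [-13/85 84/85 67/17; 28/85 13/255 -55/51; 0 0 1]
M⁻¹ · (-177/17, -164/17)ᵀ = (-4, -5)ᵀ

p = (-4, -5)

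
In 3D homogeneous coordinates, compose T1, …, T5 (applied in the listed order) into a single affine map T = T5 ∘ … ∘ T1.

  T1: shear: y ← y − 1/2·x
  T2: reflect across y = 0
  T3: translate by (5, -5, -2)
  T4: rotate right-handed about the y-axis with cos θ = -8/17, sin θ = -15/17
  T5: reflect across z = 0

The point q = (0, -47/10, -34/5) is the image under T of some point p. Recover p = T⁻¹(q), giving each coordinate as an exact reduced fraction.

T1 = [1 0 0 0; -1/2 1 0 0; 0 0 1 0; 0 0 0 1]
T2·T1 = [1 0 0 0; 1/2 -1 0 0; 0 0 1 0; 0 0 0 1]
T3·…·T1 = [1 0 0 5; 1/2 -1 0 -5; 0 0 1 -2; 0 0 0 1]
T4·…·T1 = [-8/17 0 -15/17 -10/17; 1/2 -1 0 -5; 15/17 0 -8/17 91/17; 0 0 0 1]
T5·…·T1 = [-8/17 0 -15/17 -10/17; 1/2 -1 0 -5; -15/17 0 8/17 -91/17; 0 0 0 1]
det M = 1; M⁻¹ = [-8/17 0 -15/17 -5; -4/17 -1 -15/34 -15/2; -15/17 0 8/17 2; 0 0 0 1]
M⁻¹ · (0, -47/10, -34/5)ᵀ = (1, 1/5, -6/5)ᵀ

p = (1, 1/5, -6/5)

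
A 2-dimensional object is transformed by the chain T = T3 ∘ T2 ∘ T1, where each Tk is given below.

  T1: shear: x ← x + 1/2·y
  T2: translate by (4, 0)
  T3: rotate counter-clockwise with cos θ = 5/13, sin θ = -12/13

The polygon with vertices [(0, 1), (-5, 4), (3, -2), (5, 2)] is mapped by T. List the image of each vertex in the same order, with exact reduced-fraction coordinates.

T1 shear: x ← x + 1/2·y: (0, 1) → (1/2, 1); (-5, 4) → (-3, 4); (3, -2) → (2, -2); (5, 2) → (6, 2)
T2 translate by (4, 0): (1/2, 1) → (9/2, 1); (-3, 4) → (1, 4); (2, -2) → (6, -2); (6, 2) → (10, 2)
T3 rotate counter-clockwise with cos θ = 5/13, sin θ = -12/13: (9/2, 1) → (69/26, -49/13); (1, 4) → (53/13, 8/13); (6, -2) → (6/13, -82/13); (10, 2) → (74/13, -110/13)

image vertices: (69/26, -49/13), (53/13, 8/13), (6/13, -82/13), (74/13, -110/13)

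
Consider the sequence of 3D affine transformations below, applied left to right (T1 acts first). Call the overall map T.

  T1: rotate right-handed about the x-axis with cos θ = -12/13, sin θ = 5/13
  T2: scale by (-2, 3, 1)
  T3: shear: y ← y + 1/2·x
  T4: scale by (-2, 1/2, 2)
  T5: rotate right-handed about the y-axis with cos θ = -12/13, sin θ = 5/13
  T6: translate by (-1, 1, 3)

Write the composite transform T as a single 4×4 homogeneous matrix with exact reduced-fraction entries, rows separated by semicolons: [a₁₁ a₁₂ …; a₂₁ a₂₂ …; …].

T1 = [1 0 0 0; 0 -12/13 -5/13 0; 0 5/13 -12/13 0; 0 0 0 1]
T2·T1 = [-2 0 0 0; 0 -36/13 -15/13 0; 0 5/13 -12/13 0; 0 0 0 1]
T3·…·T1 = [-2 0 0 0; -1 -36/13 -15/13 0; 0 5/13 -12/13 0; 0 0 0 1]
T4·…·T1 = [4 0 0 0; -1/2 -18/13 -15/26 0; 0 10/13 -24/13 0; 0 0 0 1]
T5·…·T1 = [-48/13 50/169 -120/169 0; -1/2 -18/13 -15/26 0; -20/13 -120/169 288/169 0; 0 0 0 1]
T6·…·T1 = [-48/13 50/169 -120/169 -1; -1/2 -18/13 -15/26 1; -20/13 -120/169 288/169 3; 0 0 0 1]

T = [-48/13 50/169 -120/169 -1; -1/2 -18/13 -15/26 1; -20/13 -120/169 288/169 3; 0 0 0 1]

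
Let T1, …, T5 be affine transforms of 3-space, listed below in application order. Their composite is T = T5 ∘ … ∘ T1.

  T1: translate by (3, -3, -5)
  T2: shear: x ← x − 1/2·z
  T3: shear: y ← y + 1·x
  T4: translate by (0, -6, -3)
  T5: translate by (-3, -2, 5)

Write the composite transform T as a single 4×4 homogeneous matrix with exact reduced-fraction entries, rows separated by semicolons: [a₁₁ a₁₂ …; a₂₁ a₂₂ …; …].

T1 = [1 0 0 3; 0 1 0 -3; 0 0 1 -5; 0 0 0 1]
T2·T1 = [1 0 -1/2 11/2; 0 1 0 -3; 0 0 1 -5; 0 0 0 1]
T3·…·T1 = [1 0 -1/2 11/2; 1 1 -1/2 5/2; 0 0 1 -5; 0 0 0 1]
T4·…·T1 = [1 0 -1/2 11/2; 1 1 -1/2 -7/2; 0 0 1 -8; 0 0 0 1]
T5·…·T1 = [1 0 -1/2 5/2; 1 1 -1/2 -11/2; 0 0 1 -3; 0 0 0 1]

T = [1 0 -1/2 5/2; 1 1 -1/2 -11/2; 0 0 1 -3; 0 0 0 1]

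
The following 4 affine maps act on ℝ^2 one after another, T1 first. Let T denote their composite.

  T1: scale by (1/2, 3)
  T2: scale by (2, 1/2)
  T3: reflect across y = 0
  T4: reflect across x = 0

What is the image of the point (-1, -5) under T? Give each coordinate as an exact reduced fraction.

T(p) = (1, 15/2)

T1 scale by (1/2, 3): (-1, -5) → (-1/2, -15)
T2 scale by (2, 1/2): (-1/2, -15) → (-1, -15/2)
T3 reflect across y = 0: (-1, -15/2) → (-1, 15/2)
T4 reflect across x = 0: (-1, 15/2) → (1, 15/2)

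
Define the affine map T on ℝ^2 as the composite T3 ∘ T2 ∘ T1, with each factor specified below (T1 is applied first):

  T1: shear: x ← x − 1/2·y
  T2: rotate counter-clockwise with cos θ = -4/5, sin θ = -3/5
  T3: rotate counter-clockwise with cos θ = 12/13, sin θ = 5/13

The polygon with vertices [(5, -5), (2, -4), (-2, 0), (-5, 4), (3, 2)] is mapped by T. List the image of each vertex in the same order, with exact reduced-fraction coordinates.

image vertices: (-211/26, -51/13), (-356/65, -92/65), (66/65, 112/65), (7, 4), (46/65, -178/65)

T1 shear: x ← x − 1/2·y: (5, -5) → (15/2, -5); (2, -4) → (4, -4); (-2, 0) → (-2, 0); (-5, 4) → (-7, 4); (3, 2) → (2, 2)
T2 rotate counter-clockwise with cos θ = -4/5, sin θ = -3/5: (15/2, -5) → (-9, -1/2); (4, -4) → (-28/5, 4/5); (-2, 0) → (8/5, 6/5); (-7, 4) → (8, 1); (2, 2) → (-2/5, -14/5)
T3 rotate counter-clockwise with cos θ = 12/13, sin θ = 5/13: (-9, -1/2) → (-211/26, -51/13); (-28/5, 4/5) → (-356/65, -92/65); (8/5, 6/5) → (66/65, 112/65); (8, 1) → (7, 4); (-2/5, -14/5) → (46/65, -178/65)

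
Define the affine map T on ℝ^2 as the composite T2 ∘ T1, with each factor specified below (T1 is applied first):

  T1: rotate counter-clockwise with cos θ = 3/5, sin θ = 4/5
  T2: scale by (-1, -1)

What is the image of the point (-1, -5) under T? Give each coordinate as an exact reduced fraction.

T1 rotate counter-clockwise with cos θ = 3/5, sin θ = 4/5: (-1, -5) → (17/5, -19/5)
T2 scale by (-1, -1): (17/5, -19/5) → (-17/5, 19/5)

T(p) = (-17/5, 19/5)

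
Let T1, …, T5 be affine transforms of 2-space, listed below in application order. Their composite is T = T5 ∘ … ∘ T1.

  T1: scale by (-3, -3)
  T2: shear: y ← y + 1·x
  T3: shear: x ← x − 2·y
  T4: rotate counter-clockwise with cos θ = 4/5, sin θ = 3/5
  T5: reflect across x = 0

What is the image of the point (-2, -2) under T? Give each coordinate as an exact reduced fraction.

T1 scale by (-3, -3): (-2, -2) → (6, 6)
T2 shear: y ← y + 1·x: (6, 6) → (6, 12)
T3 shear: x ← x − 2·y: (6, 12) → (-18, 12)
T4 rotate counter-clockwise with cos θ = 4/5, sin θ = 3/5: (-18, 12) → (-108/5, -6/5)
T5 reflect across x = 0: (-108/5, -6/5) → (108/5, -6/5)

T(p) = (108/5, -6/5)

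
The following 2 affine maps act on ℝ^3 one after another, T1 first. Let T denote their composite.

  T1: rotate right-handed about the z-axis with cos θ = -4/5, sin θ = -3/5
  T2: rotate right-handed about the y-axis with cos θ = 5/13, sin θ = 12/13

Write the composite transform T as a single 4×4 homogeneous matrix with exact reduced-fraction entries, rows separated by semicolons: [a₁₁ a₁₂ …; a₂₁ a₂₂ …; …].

T1 = [-4/5 3/5 0 0; -3/5 -4/5 0 0; 0 0 1 0; 0 0 0 1]
T2·T1 = [-4/13 3/13 12/13 0; -3/5 -4/5 0 0; 48/65 -36/65 5/13 0; 0 0 0 1]

T = [-4/13 3/13 12/13 0; -3/5 -4/5 0 0; 48/65 -36/65 5/13 0; 0 0 0 1]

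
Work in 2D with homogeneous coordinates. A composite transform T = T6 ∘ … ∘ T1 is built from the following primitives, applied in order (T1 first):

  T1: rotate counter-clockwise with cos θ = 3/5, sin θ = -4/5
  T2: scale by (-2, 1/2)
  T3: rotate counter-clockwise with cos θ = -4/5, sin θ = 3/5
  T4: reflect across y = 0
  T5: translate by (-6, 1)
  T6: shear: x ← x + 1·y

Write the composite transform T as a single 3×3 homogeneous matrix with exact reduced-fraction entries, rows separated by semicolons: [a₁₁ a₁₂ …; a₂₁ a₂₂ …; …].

T1 = [3/5 4/5 0; -4/5 3/5 0; 0 0 1]
T2·T1 = [-6/5 -8/5 0; -2/5 3/10 0; 0 0 1]
T3·…·T1 = [6/5 11/10 0; -2/5 -6/5 0; 0 0 1]
T4·…·T1 = [6/5 11/10 0; 2/5 6/5 0; 0 0 1]
T5·…·T1 = [6/5 11/10 -6; 2/5 6/5 1; 0 0 1]
T6·…·T1 = [8/5 23/10 -5; 2/5 6/5 1; 0 0 1]

T = [8/5 23/10 -5; 2/5 6/5 1; 0 0 1]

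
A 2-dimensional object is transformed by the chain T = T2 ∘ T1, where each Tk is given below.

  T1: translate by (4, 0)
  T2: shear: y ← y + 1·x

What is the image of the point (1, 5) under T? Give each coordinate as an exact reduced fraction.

T1 translate by (4, 0): (1, 5) → (5, 5)
T2 shear: y ← y + 1·x: (5, 5) → (5, 10)

T(p) = (5, 10)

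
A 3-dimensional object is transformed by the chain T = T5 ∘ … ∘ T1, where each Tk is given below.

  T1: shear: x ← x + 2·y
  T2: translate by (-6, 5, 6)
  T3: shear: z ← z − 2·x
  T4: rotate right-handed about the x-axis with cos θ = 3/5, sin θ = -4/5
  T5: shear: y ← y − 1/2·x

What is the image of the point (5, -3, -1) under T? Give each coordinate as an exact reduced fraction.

T1 shear: x ← x + 2·y: (5, -3, -1) → (-1, -3, -1)
T2 translate by (-6, 5, 6): (-1, -3, -1) → (-7, 2, 5)
T3 shear: z ← z − 2·x: (-7, 2, 5) → (-7, 2, 19)
T4 rotate right-handed about the x-axis with cos θ = 3/5, sin θ = -4/5: (-7, 2, 19) → (-7, 82/5, 49/5)
T5 shear: y ← y − 1/2·x: (-7, 82/5, 49/5) → (-7, 199/10, 49/5)

T(p) = (-7, 199/10, 49/5)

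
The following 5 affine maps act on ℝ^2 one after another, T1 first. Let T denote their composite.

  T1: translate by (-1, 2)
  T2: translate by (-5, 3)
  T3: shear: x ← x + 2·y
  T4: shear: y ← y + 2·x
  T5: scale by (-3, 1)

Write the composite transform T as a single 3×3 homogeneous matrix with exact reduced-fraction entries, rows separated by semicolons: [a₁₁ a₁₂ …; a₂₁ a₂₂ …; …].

T = [-3 -6 -12; 2 5 13; 0 0 1]

T1 = [1 0 -1; 0 1 2; 0 0 1]
T2·T1 = [1 0 -6; 0 1 5; 0 0 1]
T3·…·T1 = [1 2 4; 0 1 5; 0 0 1]
T4·…·T1 = [1 2 4; 2 5 13; 0 0 1]
T5·…·T1 = [-3 -6 -12; 2 5 13; 0 0 1]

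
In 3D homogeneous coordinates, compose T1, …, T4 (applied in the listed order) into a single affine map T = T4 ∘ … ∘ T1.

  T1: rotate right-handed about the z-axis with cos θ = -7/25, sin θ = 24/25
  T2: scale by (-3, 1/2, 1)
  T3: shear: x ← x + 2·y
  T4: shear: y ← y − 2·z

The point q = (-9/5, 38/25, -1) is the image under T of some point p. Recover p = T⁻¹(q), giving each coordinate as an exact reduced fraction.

p = (-1, 0, -1)

T1 = [-7/25 -24/25 0 0; 24/25 -7/25 0 0; 0 0 1 0; 0 0 0 1]
T2·T1 = [21/25 72/25 0 0; 12/25 -7/50 0 0; 0 0 1 0; 0 0 0 1]
T3·…·T1 = [9/5 13/5 0 0; 12/25 -7/50 0 0; 0 0 1 0; 0 0 0 1]
T4·…·T1 = [9/5 13/5 0 0; 12/25 -7/50 -2 0; 0 0 1 0; 0 0 0 1]
det M = -3/2; M⁻¹ = [7/75 26/15 52/15 0; 8/25 -6/5 -12/5 0; 0 0 1 0; 0 0 0 1]
M⁻¹ · (-9/5, 38/25, -1)ᵀ = (-1, 0, -1)ᵀ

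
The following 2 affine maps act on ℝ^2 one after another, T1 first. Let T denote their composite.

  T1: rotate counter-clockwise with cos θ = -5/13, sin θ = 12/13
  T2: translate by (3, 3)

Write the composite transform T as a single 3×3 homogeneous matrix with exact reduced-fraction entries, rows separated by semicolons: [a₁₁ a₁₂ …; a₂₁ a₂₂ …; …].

T = [-5/13 -12/13 3; 12/13 -5/13 3; 0 0 1]

T1 = [-5/13 -12/13 0; 12/13 -5/13 0; 0 0 1]
T2·T1 = [-5/13 -12/13 3; 12/13 -5/13 3; 0 0 1]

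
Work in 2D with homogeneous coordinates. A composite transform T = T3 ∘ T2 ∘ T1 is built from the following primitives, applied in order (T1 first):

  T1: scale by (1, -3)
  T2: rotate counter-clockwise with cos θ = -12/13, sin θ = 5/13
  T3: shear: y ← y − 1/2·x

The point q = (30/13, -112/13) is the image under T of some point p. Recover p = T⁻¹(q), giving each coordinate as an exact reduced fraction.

p = (-5, -2)

T1 = [1 0 0; 0 -3 0; 0 0 1]
T2·T1 = [-12/13 15/13 0; 5/13 36/13 0; 0 0 1]
T3·…·T1 = [-12/13 15/13 0; 11/13 57/26 0; 0 0 1]
det M = -3; M⁻¹ = [-19/26 5/13 0; 11/39 4/13 0; 0 0 1]
M⁻¹ · (30/13, -112/13)ᵀ = (-5, -2)ᵀ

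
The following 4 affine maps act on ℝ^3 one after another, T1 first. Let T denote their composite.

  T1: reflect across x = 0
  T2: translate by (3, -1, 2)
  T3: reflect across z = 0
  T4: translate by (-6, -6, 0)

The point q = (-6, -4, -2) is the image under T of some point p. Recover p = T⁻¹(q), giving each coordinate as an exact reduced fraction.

T1 = [-1 0 0 0; 0 1 0 0; 0 0 1 0; 0 0 0 1]
T2·T1 = [-1 0 0 3; 0 1 0 -1; 0 0 1 2; 0 0 0 1]
T3·…·T1 = [-1 0 0 3; 0 1 0 -1; 0 0 -1 -2; 0 0 0 1]
T4·…·T1 = [-1 0 0 -3; 0 1 0 -7; 0 0 -1 -2; 0 0 0 1]
det M = 1; M⁻¹ = [-1 0 0 -3; 0 1 0 7; 0 0 -1 -2; 0 0 0 1]
M⁻¹ · (-6, -4, -2)ᵀ = (3, 3, 0)ᵀ

p = (3, 3, 0)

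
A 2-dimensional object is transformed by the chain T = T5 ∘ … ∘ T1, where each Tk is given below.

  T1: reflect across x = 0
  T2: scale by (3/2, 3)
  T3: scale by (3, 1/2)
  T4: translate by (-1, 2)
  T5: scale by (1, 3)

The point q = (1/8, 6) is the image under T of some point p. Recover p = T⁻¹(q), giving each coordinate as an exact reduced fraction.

T1 = [-1 0 0; 0 1 0; 0 0 1]
T2·T1 = [-3/2 0 0; 0 3 0; 0 0 1]
T3·…·T1 = [-9/2 0 0; 0 3/2 0; 0 0 1]
T4·…·T1 = [-9/2 0 -1; 0 3/2 2; 0 0 1]
T5·…·T1 = [-9/2 0 -1; 0 9/2 6; 0 0 1]
det M = -81/4; M⁻¹ = [-2/9 0 -2/9; 0 2/9 -4/3; 0 0 1]
M⁻¹ · (1/8, 6)ᵀ = (-1/4, 0)ᵀ

p = (-1/4, 0)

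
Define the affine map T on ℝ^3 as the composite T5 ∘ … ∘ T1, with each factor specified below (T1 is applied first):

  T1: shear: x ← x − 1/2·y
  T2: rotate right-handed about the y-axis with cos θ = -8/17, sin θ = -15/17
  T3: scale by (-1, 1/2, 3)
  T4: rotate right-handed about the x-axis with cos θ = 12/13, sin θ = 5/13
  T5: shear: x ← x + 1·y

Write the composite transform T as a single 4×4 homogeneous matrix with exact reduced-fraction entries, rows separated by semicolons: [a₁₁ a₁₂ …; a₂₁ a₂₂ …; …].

T1 = [1 -1/2 0 0; 0 1 0 0; 0 0 1 0; 0 0 0 1]
T2·T1 = [-8/17 4/17 -15/17 0; 0 1 0 0; 15/17 -15/34 -8/17 0; 0 0 0 1]
T3·…·T1 = [8/17 -4/17 15/17 0; 0 1/2 0 0; 45/17 -45/34 -24/17 0; 0 0 0 1]
T4·…·T1 = [8/17 -4/17 15/17 0; -225/221 33/34 120/221 0; 540/221 -35/34 -288/221 0; 0 0 0 1]
T5·…·T1 = [-121/221 25/34 315/221 0; -225/221 33/34 120/221 0; 540/221 -35/34 -288/221 0; 0 0 0 1]

T = [-121/221 25/34 315/221 0; -225/221 33/34 120/221 0; 540/221 -35/34 -288/221 0; 0 0 0 1]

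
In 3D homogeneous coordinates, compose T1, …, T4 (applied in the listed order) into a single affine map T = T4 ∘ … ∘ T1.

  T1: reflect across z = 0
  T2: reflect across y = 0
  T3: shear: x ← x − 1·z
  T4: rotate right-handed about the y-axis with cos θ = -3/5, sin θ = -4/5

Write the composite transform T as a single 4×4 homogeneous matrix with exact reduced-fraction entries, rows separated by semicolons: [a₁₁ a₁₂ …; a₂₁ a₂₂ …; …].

T1 = [1 0 0 0; 0 1 0 0; 0 0 -1 0; 0 0 0 1]
T2·T1 = [1 0 0 0; 0 -1 0 0; 0 0 -1 0; 0 0 0 1]
T3·…·T1 = [1 0 1 0; 0 -1 0 0; 0 0 -1 0; 0 0 0 1]
T4·…·T1 = [-3/5 0 1/5 0; 0 -1 0 0; 4/5 0 7/5 0; 0 0 0 1]

T = [-3/5 0 1/5 0; 0 -1 0 0; 4/5 0 7/5 0; 0 0 0 1]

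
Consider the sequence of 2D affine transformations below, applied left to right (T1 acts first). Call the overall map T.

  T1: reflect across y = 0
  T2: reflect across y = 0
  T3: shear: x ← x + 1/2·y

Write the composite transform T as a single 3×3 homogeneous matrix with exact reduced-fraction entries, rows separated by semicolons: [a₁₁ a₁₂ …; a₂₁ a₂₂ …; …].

T1 = [1 0 0; 0 -1 0; 0 0 1]
T2·T1 = [1 0 0; 0 1 0; 0 0 1]
T3·…·T1 = [1 1/2 0; 0 1 0; 0 0 1]

T = [1 1/2 0; 0 1 0; 0 0 1]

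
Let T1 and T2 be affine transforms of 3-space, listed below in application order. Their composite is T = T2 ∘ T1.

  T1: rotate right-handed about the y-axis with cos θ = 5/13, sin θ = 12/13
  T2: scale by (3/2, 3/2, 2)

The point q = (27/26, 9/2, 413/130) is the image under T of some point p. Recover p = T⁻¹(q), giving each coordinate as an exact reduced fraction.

T1 = [5/13 0 12/13 0; 0 1 0 0; -12/13 0 5/13 0; 0 0 0 1]
T2·T1 = [15/26 0 18/13 0; 0 3/2 0 0; -24/13 0 10/13 0; 0 0 0 1]
det M = 9/2; M⁻¹ = [10/39 0 -6/13 0; 0 2/3 0 0; 8/13 0 5/26 0; 0 0 0 1]
M⁻¹ · (27/26, 9/2, 413/130)ᵀ = (-6/5, 3, 5/4)ᵀ

p = (-6/5, 3, 5/4)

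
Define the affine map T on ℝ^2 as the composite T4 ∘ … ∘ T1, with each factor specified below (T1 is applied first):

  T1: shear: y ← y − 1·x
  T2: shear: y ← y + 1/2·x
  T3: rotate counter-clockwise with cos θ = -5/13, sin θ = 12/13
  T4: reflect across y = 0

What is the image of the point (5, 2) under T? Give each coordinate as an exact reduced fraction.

T(p) = (-19/13, -125/26)

T1 shear: y ← y − 1·x: (5, 2) → (5, -3)
T2 shear: y ← y + 1/2·x: (5, -3) → (5, -1/2)
T3 rotate counter-clockwise with cos θ = -5/13, sin θ = 12/13: (5, -1/2) → (-19/13, 125/26)
T4 reflect across y = 0: (-19/13, 125/26) → (-19/13, -125/26)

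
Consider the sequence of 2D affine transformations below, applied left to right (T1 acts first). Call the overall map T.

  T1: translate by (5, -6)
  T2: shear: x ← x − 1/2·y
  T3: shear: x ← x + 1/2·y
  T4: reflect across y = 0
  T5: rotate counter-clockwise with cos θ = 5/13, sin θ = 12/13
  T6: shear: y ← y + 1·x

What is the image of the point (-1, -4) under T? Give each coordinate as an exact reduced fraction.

T1 translate by (5, -6): (-1, -4) → (4, -10)
T2 shear: x ← x − 1/2·y: (4, -10) → (9, -10)
T3 shear: x ← x + 1/2·y: (9, -10) → (4, -10)
T4 reflect across y = 0: (4, -10) → (4, 10)
T5 rotate counter-clockwise with cos θ = 5/13, sin θ = 12/13: (4, 10) → (-100/13, 98/13)
T6 shear: y ← y + 1·x: (-100/13, 98/13) → (-100/13, -2/13)

T(p) = (-100/13, -2/13)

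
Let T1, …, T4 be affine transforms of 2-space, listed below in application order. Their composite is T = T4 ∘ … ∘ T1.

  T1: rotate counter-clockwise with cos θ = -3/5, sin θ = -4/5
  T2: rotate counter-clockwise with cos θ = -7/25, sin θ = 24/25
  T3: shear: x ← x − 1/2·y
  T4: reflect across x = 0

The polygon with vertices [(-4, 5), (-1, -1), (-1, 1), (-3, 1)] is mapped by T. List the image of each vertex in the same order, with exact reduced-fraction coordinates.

T1 rotate counter-clockwise with cos θ = -3/5, sin θ = -4/5: (-4, 5) → (32/5, 1/5); (-1, -1) → (-1/5, 7/5); (-1, 1) → (7/5, 1/5); (-3, 1) → (13/5, 9/5)
T2 rotate counter-clockwise with cos θ = -7/25, sin θ = 24/25: (32/5, 1/5) → (-248/125, 761/125); (-1/5, 7/5) → (-161/125, -73/125); (7/5, 1/5) → (-73/125, 161/125); (13/5, 9/5) → (-307/125, 249/125)
T3 shear: x ← x − 1/2·y: (-248/125, 761/125) → (-1257/250, 761/125); (-161/125, -73/125) → (-249/250, -73/125); (-73/125, 161/125) → (-307/250, 161/125); (-307/125, 249/125) → (-863/250, 249/125)
T4 reflect across x = 0: (-1257/250, 761/125) → (1257/250, 761/125); (-249/250, -73/125) → (249/250, -73/125); (-307/250, 161/125) → (307/250, 161/125); (-863/250, 249/125) → (863/250, 249/125)

image vertices: (1257/250, 761/125), (249/250, -73/125), (307/250, 161/125), (863/250, 249/125)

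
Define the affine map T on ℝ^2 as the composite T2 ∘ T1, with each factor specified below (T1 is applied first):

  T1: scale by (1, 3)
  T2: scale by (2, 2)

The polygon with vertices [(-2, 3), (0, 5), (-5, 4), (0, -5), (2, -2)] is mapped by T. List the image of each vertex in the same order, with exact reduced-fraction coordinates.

image vertices: (-4, 18), (0, 30), (-10, 24), (0, -30), (4, -12)

T1 scale by (1, 3): (-2, 3) → (-2, 9); (0, 5) → (0, 15); (-5, 4) → (-5, 12); (0, -5) → (0, -15); (2, -2) → (2, -6)
T2 scale by (2, 2): (-2, 9) → (-4, 18); (0, 15) → (0, 30); (-5, 12) → (-10, 24); (0, -15) → (0, -30); (2, -6) → (4, -12)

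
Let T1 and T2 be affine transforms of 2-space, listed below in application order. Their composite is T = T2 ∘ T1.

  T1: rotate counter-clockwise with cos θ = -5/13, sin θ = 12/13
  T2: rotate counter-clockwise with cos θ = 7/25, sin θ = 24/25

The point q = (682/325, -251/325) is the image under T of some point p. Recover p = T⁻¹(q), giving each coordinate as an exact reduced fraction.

T1 = [-5/13 -12/13 0; 12/13 -5/13 0; 0 0 1]
T2·T1 = [-323/325 36/325 0; -36/325 -323/325 0; 0 0 1]
det M = 1; M⁻¹ = [-323/325 -36/325 0; 36/325 -323/325 0; 0 0 1]
M⁻¹ · (682/325, -251/325)ᵀ = (-2, 1)ᵀ

p = (-2, 1)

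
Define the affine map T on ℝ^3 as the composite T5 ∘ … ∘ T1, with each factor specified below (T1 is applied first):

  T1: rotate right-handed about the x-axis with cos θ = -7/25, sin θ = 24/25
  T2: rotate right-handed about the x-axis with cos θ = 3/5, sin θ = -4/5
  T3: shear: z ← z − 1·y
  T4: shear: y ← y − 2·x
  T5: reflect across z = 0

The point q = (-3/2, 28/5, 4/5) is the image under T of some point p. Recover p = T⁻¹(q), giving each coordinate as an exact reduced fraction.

T1 = [1 0 0 0; 0 -7/25 -24/25 0; 0 24/25 -7/25 0; 0 0 0 1]
T2·T1 = [1 0 0 0; 0 3/5 -4/5 0; 0 4/5 3/5 0; 0 0 0 1]
T3·…·T1 = [1 0 0 0; 0 3/5 -4/5 0; 0 1/5 7/5 0; 0 0 0 1]
T4·…·T1 = [1 0 0 0; -2 3/5 -4/5 0; 0 1/5 7/5 0; 0 0 0 1]
T5·…·T1 = [1 0 0 0; -2 3/5 -4/5 0; 0 -1/5 -7/5 0; 0 0 0 1]
det M = -1; M⁻¹ = [1 0 0 0; 14/5 7/5 -4/5 0; -2/5 -1/5 -3/5 0; 0 0 0 1]
M⁻¹ · (-3/2, 28/5, 4/5)ᵀ = (-3/2, 3, -1)ᵀ

p = (-3/2, 3, -1)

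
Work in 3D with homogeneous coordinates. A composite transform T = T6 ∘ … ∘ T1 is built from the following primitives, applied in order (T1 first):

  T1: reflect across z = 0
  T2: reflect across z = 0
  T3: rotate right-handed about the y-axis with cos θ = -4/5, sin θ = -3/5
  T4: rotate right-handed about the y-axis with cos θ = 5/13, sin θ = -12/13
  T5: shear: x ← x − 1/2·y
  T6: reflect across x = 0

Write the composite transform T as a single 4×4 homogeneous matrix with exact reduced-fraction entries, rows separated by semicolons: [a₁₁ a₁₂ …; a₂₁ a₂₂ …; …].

T1 = [1 0 0 0; 0 1 0 0; 0 0 -1 0; 0 0 0 1]
T2·T1 = [1 0 0 0; 0 1 0 0; 0 0 1 0; 0 0 0 1]
T3·…·T1 = [-4/5 0 -3/5 0; 0 1 0 0; 3/5 0 -4/5 0; 0 0 0 1]
T4·…·T1 = [-56/65 0 33/65 0; 0 1 0 0; -33/65 0 -56/65 0; 0 0 0 1]
T5·…·T1 = [-56/65 -1/2 33/65 0; 0 1 0 0; -33/65 0 -56/65 0; 0 0 0 1]
T6·…·T1 = [56/65 1/2 -33/65 0; 0 1 0 0; -33/65 0 -56/65 0; 0 0 0 1]

T = [56/65 1/2 -33/65 0; 0 1 0 0; -33/65 0 -56/65 0; 0 0 0 1]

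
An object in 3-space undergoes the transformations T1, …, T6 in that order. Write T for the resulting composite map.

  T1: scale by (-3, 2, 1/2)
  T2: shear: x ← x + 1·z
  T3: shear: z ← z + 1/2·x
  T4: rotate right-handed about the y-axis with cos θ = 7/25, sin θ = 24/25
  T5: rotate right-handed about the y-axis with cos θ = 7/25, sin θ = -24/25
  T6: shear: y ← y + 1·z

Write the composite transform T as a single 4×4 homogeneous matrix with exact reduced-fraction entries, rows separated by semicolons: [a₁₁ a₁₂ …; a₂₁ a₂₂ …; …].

T = [-3 0 1/2 0; -3/2 2 3/4 0; -3/2 0 3/4 0; 0 0 0 1]

T1 = [-3 0 0 0; 0 2 0 0; 0 0 1/2 0; 0 0 0 1]
T2·T1 = [-3 0 1/2 0; 0 2 0 0; 0 0 1/2 0; 0 0 0 1]
T3·…·T1 = [-3 0 1/2 0; 0 2 0 0; -3/2 0 3/4 0; 0 0 0 1]
T4·…·T1 = [-57/25 0 43/50 0; 0 2 0 0; 123/50 0 -27/100 0; 0 0 0 1]
T5·…·T1 = [-3 0 1/2 0; 0 2 0 0; -3/2 0 3/4 0; 0 0 0 1]
T6·…·T1 = [-3 0 1/2 0; -3/2 2 3/4 0; -3/2 0 3/4 0; 0 0 0 1]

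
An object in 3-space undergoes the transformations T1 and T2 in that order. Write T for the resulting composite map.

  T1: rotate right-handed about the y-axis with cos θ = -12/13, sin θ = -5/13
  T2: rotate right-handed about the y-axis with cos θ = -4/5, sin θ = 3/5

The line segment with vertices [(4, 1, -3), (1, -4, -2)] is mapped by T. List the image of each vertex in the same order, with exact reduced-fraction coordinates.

T1 rotate right-handed about the y-axis with cos θ = -12/13, sin θ = -5/13: (4, 1, -3) → (-33/13, 1, 56/13); (1, -4, -2) → (-2/13, -4, 29/13)
T2 rotate right-handed about the y-axis with cos θ = -4/5, sin θ = 3/5: (-33/13, 1, 56/13) → (60/13, 1, -25/13); (-2/13, -4, 29/13) → (19/13, -4, -22/13)

image vertices: (60/13, 1, -25/13), (19/13, -4, -22/13)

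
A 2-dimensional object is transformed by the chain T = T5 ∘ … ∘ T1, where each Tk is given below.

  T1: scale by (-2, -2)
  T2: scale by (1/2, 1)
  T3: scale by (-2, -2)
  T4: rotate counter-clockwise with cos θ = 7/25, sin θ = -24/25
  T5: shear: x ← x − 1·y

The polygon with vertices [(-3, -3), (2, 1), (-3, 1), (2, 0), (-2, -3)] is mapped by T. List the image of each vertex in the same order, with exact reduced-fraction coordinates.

T1 scale by (-2, -2): (-3, -3) → (6, 6); (2, 1) → (-4, -2); (-3, 1) → (6, -2); (2, 0) → (-4, 0); (-2, -3) → (4, 6)
T2 scale by (1/2, 1): (6, 6) → (3, 6); (-4, -2) → (-2, -2); (6, -2) → (3, -2); (-4, 0) → (-2, 0); (4, 6) → (2, 6)
T3 scale by (-2, -2): (3, 6) → (-6, -12); (-2, -2) → (4, 4); (3, -2) → (-6, 4); (-2, 0) → (4, 0); (2, 6) → (-4, -12)
T4 rotate counter-clockwise with cos θ = 7/25, sin θ = -24/25: (-6, -12) → (-66/5, 12/5); (4, 4) → (124/25, -68/25); (-6, 4) → (54/25, 172/25); (4, 0) → (28/25, -96/25); (-4, -12) → (-316/25, 12/25)
T5 shear: x ← x − 1·y: (-66/5, 12/5) → (-78/5, 12/5); (124/25, -68/25) → (192/25, -68/25); (54/25, 172/25) → (-118/25, 172/25); (28/25, -96/25) → (124/25, -96/25); (-316/25, 12/25) → (-328/25, 12/25)

image vertices: (-78/5, 12/5), (192/25, -68/25), (-118/25, 172/25), (124/25, -96/25), (-328/25, 12/25)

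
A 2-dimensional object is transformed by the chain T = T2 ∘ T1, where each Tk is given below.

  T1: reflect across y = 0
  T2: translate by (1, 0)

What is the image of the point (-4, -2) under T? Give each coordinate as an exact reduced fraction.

T(p) = (-3, 2)

T1 reflect across y = 0: (-4, -2) → (-4, 2)
T2 translate by (1, 0): (-4, 2) → (-3, 2)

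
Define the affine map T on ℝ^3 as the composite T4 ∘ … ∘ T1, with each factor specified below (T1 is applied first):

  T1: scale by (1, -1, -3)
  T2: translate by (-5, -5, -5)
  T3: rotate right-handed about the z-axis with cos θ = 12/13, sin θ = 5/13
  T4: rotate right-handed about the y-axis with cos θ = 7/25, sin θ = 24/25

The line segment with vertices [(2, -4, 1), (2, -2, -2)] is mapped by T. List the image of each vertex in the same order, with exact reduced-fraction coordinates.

image vertices: (-2713/325, -27/13, 16/325), (33/65, -51/13, 119/65)

T1 scale by (1, -1, -3): (2, -4, 1) → (2, 4, -3); (2, -2, -2) → (2, 2, 6)
T2 translate by (-5, -5, -5): (2, 4, -3) → (-3, -1, -8); (2, 2, 6) → (-3, -3, 1)
T3 rotate right-handed about the z-axis with cos θ = 12/13, sin θ = 5/13: (-3, -1, -8) → (-31/13, -27/13, -8); (-3, -3, 1) → (-21/13, -51/13, 1)
T4 rotate right-handed about the y-axis with cos θ = 7/25, sin θ = 24/25: (-31/13, -27/13, -8) → (-2713/325, -27/13, 16/325); (-21/13, -51/13, 1) → (33/65, -51/13, 119/65)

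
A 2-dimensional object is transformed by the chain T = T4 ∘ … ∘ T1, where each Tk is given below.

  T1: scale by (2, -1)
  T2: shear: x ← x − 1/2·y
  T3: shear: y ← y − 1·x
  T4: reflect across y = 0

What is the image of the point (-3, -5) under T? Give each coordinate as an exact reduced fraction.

T1 scale by (2, -1): (-3, -5) → (-6, 5)
T2 shear: x ← x − 1/2·y: (-6, 5) → (-17/2, 5)
T3 shear: y ← y − 1·x: (-17/2, 5) → (-17/2, 27/2)
T4 reflect across y = 0: (-17/2, 27/2) → (-17/2, -27/2)

T(p) = (-17/2, -27/2)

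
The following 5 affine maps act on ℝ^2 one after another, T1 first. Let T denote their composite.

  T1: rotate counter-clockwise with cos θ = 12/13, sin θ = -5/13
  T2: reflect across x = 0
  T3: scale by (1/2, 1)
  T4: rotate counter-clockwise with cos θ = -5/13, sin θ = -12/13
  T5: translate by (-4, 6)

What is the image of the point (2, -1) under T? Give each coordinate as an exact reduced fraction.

T(p) = (-1785/338, 1238/169)

T1 rotate counter-clockwise with cos θ = 12/13, sin θ = -5/13: (2, -1) → (19/13, -22/13)
T2 reflect across x = 0: (19/13, -22/13) → (-19/13, -22/13)
T3 scale by (1/2, 1): (-19/13, -22/13) → (-19/26, -22/13)
T4 rotate counter-clockwise with cos θ = -5/13, sin θ = -12/13: (-19/26, -22/13) → (-433/338, 224/169)
T5 translate by (-4, 6): (-433/338, 224/169) → (-1785/338, 1238/169)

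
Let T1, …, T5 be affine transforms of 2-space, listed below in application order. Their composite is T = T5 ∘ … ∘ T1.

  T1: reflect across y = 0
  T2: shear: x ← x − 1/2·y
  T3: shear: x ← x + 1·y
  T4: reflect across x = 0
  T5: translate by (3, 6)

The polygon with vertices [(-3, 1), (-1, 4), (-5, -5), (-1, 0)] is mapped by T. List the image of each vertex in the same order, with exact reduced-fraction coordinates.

image vertices: (13/2, 5), (6, 2), (11/2, 11), (4, 6)

T1 reflect across y = 0: (-3, 1) → (-3, -1); (-1, 4) → (-1, -4); (-5, -5) → (-5, 5); (-1, 0) → (-1, 0)
T2 shear: x ← x − 1/2·y: (-3, -1) → (-5/2, -1); (-1, -4) → (1, -4); (-5, 5) → (-15/2, 5); (-1, 0) → (-1, 0)
T3 shear: x ← x + 1·y: (-5/2, -1) → (-7/2, -1); (1, -4) → (-3, -4); (-15/2, 5) → (-5/2, 5); (-1, 0) → (-1, 0)
T4 reflect across x = 0: (-7/2, -1) → (7/2, -1); (-3, -4) → (3, -4); (-5/2, 5) → (5/2, 5); (-1, 0) → (1, 0)
T5 translate by (3, 6): (7/2, -1) → (13/2, 5); (3, -4) → (6, 2); (5/2, 5) → (11/2, 11); (1, 0) → (4, 6)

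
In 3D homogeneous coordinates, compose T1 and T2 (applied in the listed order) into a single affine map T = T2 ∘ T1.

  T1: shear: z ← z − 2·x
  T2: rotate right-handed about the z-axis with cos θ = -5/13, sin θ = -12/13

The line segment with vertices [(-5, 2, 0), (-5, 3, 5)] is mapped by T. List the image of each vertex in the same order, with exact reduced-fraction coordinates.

T1 shear: z ← z − 2·x: (-5, 2, 0) → (-5, 2, 10); (-5, 3, 5) → (-5, 3, 15)
T2 rotate right-handed about the z-axis with cos θ = -5/13, sin θ = -12/13: (-5, 2, 10) → (49/13, 50/13, 10); (-5, 3, 15) → (61/13, 45/13, 15)

image vertices: (49/13, 50/13, 10), (61/13, 45/13, 15)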